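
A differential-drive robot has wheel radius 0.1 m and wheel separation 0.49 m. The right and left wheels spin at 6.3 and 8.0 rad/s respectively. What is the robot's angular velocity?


vR = r*wR = 0.1*6.3 = 0.63 m/s
vL = r*wL = 0.1*8.0 = 0.8 m/s
v = (vR+vL)/2 = 0.715 m/s
omega = (vR-vL)/L = -0.3469 rad/s
angular velocity = -0.3469 rad/s


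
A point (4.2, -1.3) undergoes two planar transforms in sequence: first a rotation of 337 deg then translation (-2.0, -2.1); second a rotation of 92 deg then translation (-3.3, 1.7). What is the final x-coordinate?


After transform 1:
x1 = cos(337)*4.2 - sin(337)*-1.3 + -2.0 = 1.3582
y1 = sin(337)*4.2 + cos(337)*-1.3 + -2.1 = -4.9377
After transform 2:
x2 = cos(92)*1.3582 - sin(92)*-4.9377 + -3.3
= 1.5873


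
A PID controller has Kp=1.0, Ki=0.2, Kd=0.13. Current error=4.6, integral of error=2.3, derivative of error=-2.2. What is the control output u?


u = Kp*e + Ki*int(e) + Kd*de/dt
= 1.0*4.6 + 0.2*2.3 + 0.13*(-2.2)
= 4.6 + 0.46 + -0.286
= 4.774


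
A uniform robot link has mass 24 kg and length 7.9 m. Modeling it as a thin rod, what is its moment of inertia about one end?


I = (1/3) * m * L^2
= (1/3) * 24 * 7.9^2
= 0.333333 * 24 * 62.41
= 499.28 kg*m^2


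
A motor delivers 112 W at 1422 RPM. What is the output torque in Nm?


omega = 1422 * 2*pi/60 = 148.9115 rad/s
tau = P / omega = 112 / 148.9115
= 0.7521 Nm


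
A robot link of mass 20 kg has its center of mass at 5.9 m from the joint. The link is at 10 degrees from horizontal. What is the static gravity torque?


tau = m*g*L*cos(angle)
= 20 * 9.81 * 5.9 * cos(10 deg)
= 20 * 9.81 * 5.9 * 0.9848
= 1139.9938 Nm


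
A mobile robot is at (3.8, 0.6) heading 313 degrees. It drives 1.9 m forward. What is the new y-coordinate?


y_new = y0 + d*sin(theta)
= 0.6 + 1.9*sin(313)
= 0.6 + -1.3896
= -0.7896


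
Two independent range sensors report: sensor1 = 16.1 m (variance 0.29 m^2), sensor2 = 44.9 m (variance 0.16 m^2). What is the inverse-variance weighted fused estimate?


w1 = (1/var1) / (1/var1 + 1/var2)
   = 3.4483 / (3.4483 + 6.25) = 0.3556
w2 = 1 - w1 = 0.6444
fused = w1*s1 + w2*s2 = 5.7244 + 28.9356
= 34.66 m


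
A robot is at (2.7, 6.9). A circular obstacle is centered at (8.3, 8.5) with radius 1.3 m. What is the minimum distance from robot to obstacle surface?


center_dist = sqrt((2.7-8.3)^2 + (6.9-8.5)^2)
= sqrt(31.36 + 2.56)
= 5.8241
min_dist = center_dist - radius = 5.8241 - 1.3 = 4.5241 m


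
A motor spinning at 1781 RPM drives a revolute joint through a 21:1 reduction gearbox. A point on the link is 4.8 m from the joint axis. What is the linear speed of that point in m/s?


omega_motor = 1781 * 2*pi/60 = 186.5059 rad/s
omega_joint = omega_motor / 21 = 8.8812 rad/s
v = omega_joint * r = 8.8812 * 4.8
= 42.6299 m/s


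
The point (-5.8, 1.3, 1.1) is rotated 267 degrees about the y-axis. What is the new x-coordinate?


Rotation about y-axis: x' = x*cos(theta) + z*sin(theta)
= -5.8 * -0.0523 + 1.1 * -0.9986
= -0.7949


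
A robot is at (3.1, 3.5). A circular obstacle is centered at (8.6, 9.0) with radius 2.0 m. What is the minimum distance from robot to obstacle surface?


center_dist = sqrt((3.1-8.6)^2 + (3.5-9.0)^2)
= sqrt(30.25 + 30.25)
= 7.7782
min_dist = center_dist - radius = 7.7782 - 2.0 = 5.7782 m


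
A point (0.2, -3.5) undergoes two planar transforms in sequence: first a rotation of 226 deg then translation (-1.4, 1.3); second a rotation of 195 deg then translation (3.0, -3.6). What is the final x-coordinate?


After transform 1:
x1 = cos(226)*0.2 - sin(226)*-3.5 + -1.4 = -4.0566
y1 = sin(226)*0.2 + cos(226)*-3.5 + 1.3 = 3.5874
After transform 2:
x2 = cos(195)*-4.0566 - sin(195)*3.5874 + 3.0
= 7.8469


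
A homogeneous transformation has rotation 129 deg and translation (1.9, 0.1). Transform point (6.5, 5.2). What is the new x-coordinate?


x' = cos(theta)*px - sin(theta)*py + tx
= -0.6293*6.5 - 0.7771*5.2 + 1.9
= -6.2317


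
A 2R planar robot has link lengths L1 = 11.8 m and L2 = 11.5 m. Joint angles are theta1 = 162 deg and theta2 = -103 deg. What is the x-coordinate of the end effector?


Convert angles to radians: theta1 = 2.8274, theta2 = -1.7977
x = L1*cos(theta1) + L2*cos(theta1+theta2)
x = -11.2225 + 5.9229
x = -5.2995


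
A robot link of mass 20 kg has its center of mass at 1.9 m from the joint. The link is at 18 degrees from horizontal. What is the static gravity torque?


tau = m*g*L*cos(angle)
= 20 * 9.81 * 1.9 * cos(18 deg)
= 20 * 9.81 * 1.9 * 0.9511
= 354.5348 Nm


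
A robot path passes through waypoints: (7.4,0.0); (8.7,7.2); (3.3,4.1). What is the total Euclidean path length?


Segment lengths:
  seg1 = sqrt((1.3)^2 + (7.2)^2) = 7.3164
  seg2 = sqrt((-5.4)^2 + (-3.1)^2) = 6.2266
Total = 13.543


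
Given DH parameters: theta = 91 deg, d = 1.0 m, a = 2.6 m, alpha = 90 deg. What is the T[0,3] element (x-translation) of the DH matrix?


T[0,3] = a * cos(theta)
= 2.6 * cos(91 deg)
= 2.6 * -0.0175
= -0.0454


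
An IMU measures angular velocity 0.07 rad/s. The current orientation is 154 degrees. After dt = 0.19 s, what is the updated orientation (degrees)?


delta_theta = w * dt = 0.07 * 0.19 = 0.0133 rad
= 0.762 deg
theta_new = 154 + 0.762 = 154.762 deg


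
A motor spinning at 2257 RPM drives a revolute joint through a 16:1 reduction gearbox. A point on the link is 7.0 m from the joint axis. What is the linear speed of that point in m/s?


omega_motor = 2257 * 2*pi/60 = 236.3525 rad/s
omega_joint = omega_motor / 16 = 14.772 rad/s
v = omega_joint * r = 14.772 * 7.0
= 103.4042 m/s


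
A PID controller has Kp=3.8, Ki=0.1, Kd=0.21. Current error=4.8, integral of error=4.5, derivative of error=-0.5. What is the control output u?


u = Kp*e + Ki*int(e) + Kd*de/dt
= 3.8*4.8 + 0.1*4.5 + 0.21*(-0.5)
= 18.24 + 0.45 + -0.105
= 18.585


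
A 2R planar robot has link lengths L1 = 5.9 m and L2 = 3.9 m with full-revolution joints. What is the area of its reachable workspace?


r_max = L1 + L2 = 9.8 m
r_min = |L1 - L2| = 2.0 m
Area = pi*(r_max^2 - r_min^2)
= pi*(96.04 - 4.0)
= pi * 92.04
= 289.1522 m^2


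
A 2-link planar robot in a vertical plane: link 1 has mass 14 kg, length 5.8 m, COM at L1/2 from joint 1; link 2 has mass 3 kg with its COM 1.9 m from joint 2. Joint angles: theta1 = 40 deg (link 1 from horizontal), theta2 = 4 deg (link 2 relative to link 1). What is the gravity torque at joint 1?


Horizontal distance from joint 1 to link-1 COM:
  x_c1 = (L1/2)*cos(t1) = 2.9 * 0.766 = 2.2215 m
Horizontal distance from joint 1 to link-2 COM:
  x_c2 = L1*cos(t1) + Lc2*cos(t1+t2)
       = 5.8*0.766 + 1.9*0.7193 = 5.8098 m
tau1 = m1*g*x_c1 + m2*g*x_c2
     = 14*9.81*2.2215 + 3*9.81*5.8098
     = 305.1048 + 170.9825
     = 476.0873 Nm


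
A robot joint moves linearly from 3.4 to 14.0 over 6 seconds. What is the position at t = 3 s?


s = t/T = 3/6 = 0.5
p(t) = p0 + (pf-p0)*s
= 3.4 + (14.0 - 3.4) * 0.5
= 8.7


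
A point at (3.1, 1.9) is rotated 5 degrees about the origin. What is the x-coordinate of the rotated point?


x' = x*cos(theta) - y*sin(theta)
cos(5 deg) = 0.9962, sin(5 deg) = 0.0872
x' = 3.1 * 0.9962 - 1.9 * 0.0872
= 3.0882 - 0.1656
= 2.9226


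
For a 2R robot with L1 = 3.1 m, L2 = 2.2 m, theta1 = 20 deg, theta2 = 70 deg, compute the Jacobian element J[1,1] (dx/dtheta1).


J[1,1] = -L1*sin(t1) - L2*sin(t1+t2)
= -3.1*sin(20) - 2.2*sin(90)
= -3.2603


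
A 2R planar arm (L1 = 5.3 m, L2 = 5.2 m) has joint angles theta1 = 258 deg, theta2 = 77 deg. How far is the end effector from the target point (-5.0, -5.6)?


End effector via forward kinematics:
x = L1*cos(t1) + L2*cos(t1+t2) = 3.6109
y = L1*sin(t1) + L2*sin(t1+t2) = -7.3818
Distance to target:
d = sqrt((-5.0 - 3.6109)^2 + (-5.6 - -7.3818)^2)
= sqrt(74.1471 + 3.1748)
= 8.7933 m


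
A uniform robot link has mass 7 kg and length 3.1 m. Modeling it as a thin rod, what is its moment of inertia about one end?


I = (1/3) * m * L^2
= (1/3) * 7 * 3.1^2
= 0.333333 * 7 * 9.61
= 22.4233 kg*m^2


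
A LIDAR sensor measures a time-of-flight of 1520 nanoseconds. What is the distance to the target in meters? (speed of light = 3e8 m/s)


tof = 1520 ns = 1.52e-06 s
dist = c * tof / 2
= 3e8 * 1.52e-06 / 2
= 228.0 m


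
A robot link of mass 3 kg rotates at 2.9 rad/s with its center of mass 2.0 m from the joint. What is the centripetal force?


F = m * omega^2 * r
= 3 * 2.9^2 * 2.0
= 3 * 8.41 * 2.0
= 50.46 N


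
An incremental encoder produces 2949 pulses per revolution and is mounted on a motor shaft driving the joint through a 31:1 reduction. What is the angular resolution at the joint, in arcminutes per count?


counts per rev = 2949
effective counts at joint = 2949 * 31 = 91419
resolution = 360*60 / 91419
= 0.2363 arcmin/count


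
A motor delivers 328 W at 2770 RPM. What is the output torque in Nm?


omega = 2770 * 2*pi/60 = 290.0737 rad/s
tau = P / omega = 328 / 290.0737
= 1.1307 Nm


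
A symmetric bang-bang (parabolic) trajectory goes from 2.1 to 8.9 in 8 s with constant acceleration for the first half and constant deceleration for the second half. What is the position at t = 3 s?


Symmetric rest-to-rest: each phase covers (pf-p0)/2 in time T/2. 0.5*a*(T/2)^2 = (pf-p0)/2 => a = 4*(pf-p0)/T^2
a = 4*(8.9-2.1)/8^2 = 0.425
t = 3 is in the acceleration phase (t <= T/2).
p = p0 + 0.5*a*t^2 = 2.1 + 0.5*0.425*3^2
= 4.0125


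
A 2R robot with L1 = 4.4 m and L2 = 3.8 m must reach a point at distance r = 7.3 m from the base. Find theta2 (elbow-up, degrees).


cos(theta2) = (r^2 - L1^2 - L2^2) / (2*L1*L2)
cos(theta2) = (53.29 - 19.36 - 14.44) / 33.44
cos(theta2) = 0.582835
theta2 = 54.3498 degrees


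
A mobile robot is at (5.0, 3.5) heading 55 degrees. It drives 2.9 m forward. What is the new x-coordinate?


x_new = x0 + d*cos(theta)
= 5.0 + 2.9*cos(55)
= 5.0 + 1.6634
= 6.6634


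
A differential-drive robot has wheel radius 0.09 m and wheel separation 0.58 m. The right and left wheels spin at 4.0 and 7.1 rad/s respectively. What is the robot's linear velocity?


vR = r*wR = 0.09*4.0 = 0.36 m/s
vL = r*wL = 0.09*7.1 = 0.639 m/s
v = (vR+vL)/2 = 0.4995 m/s
omega = (vR-vL)/L = -0.481 rad/s
linear velocity = 0.4995 m/s


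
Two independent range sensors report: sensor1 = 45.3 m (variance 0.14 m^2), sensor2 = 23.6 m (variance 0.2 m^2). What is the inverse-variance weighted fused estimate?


w1 = (1/var1) / (1/var1 + 1/var2)
   = 7.1429 / (7.1429 + 5.0) = 0.5882
w2 = 1 - w1 = 0.4118
fused = w1*s1 + w2*s2 = 26.6471 + 9.7176
= 36.3647 m


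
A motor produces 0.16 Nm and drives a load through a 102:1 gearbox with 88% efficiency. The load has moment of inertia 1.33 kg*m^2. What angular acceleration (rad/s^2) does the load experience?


tau_out = tau_motor * N * eta
= 0.16 * 102 * 0.88 = 14.3616 Nm
alpha = tau_out / I = 14.3616 / 1.33
= 10.7982 rad/s^2


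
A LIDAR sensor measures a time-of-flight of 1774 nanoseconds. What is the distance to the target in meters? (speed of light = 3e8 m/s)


tof = 1774 ns = 1.774e-06 s
dist = c * tof / 2
= 3e8 * 1.774e-06 / 2
= 266.1 m


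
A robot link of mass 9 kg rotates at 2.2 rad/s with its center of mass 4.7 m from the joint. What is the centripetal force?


F = m * omega^2 * r
= 9 * 2.2^2 * 4.7
= 9 * 4.84 * 4.7
= 204.732 N


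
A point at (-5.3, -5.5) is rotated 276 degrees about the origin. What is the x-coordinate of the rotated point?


x' = x*cos(theta) - y*sin(theta)
cos(276 deg) = 0.1045, sin(276 deg) = -0.9945
x' = -5.3 * 0.1045 - -5.5 * -0.9945
= -0.554 - 5.4699
= -6.0239


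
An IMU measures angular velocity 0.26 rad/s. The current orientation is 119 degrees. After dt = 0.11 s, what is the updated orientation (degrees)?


delta_theta = w * dt = 0.26 * 0.11 = 0.0286 rad
= 1.6387 deg
theta_new = 119 + 1.6387 = 120.6387 deg


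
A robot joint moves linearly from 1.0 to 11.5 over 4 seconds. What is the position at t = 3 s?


s = t/T = 3/4 = 0.75
p(t) = p0 + (pf-p0)*s
= 1.0 + (11.5 - 1.0) * 0.75
= 8.875


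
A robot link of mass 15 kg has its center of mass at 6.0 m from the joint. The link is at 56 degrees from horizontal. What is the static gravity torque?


tau = m*g*L*cos(angle)
= 15 * 9.81 * 6.0 * cos(56 deg)
= 15 * 9.81 * 6.0 * 0.5592
= 493.7114 Nm


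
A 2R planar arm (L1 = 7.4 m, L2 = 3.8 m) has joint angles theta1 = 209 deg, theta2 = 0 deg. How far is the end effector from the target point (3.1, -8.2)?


End effector via forward kinematics:
x = L1*cos(t1) + L2*cos(t1+t2) = -9.7957
y = L1*sin(t1) + L2*sin(t1+t2) = -5.4299
Distance to target:
d = sqrt((3.1 - -9.7957)^2 + (-8.2 - -5.4299)^2)
= sqrt(166.3001 + 7.6736)
= 13.1899 m


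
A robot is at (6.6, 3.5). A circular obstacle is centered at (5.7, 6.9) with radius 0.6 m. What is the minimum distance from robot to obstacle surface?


center_dist = sqrt((6.6-5.7)^2 + (3.5-6.9)^2)
= sqrt(0.81 + 11.56)
= 3.5171
min_dist = center_dist - radius = 3.5171 - 0.6 = 2.9171 m


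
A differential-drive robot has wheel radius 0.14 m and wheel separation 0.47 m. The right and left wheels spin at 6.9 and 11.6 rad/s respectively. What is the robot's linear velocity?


vR = r*wR = 0.14*6.9 = 0.966 m/s
vL = r*wL = 0.14*11.6 = 1.624 m/s
v = (vR+vL)/2 = 1.295 m/s
omega = (vR-vL)/L = -1.4 rad/s
linear velocity = 1.295 m/s


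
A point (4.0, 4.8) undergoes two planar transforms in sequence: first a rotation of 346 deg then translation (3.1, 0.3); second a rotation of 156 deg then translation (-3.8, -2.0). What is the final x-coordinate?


After transform 1:
x1 = cos(346)*4.0 - sin(346)*4.8 + 3.1 = 8.1424
y1 = sin(346)*4.0 + cos(346)*4.8 + 0.3 = 3.9897
After transform 2:
x2 = cos(156)*8.1424 - sin(156)*3.9897 + -3.8
= -12.8612


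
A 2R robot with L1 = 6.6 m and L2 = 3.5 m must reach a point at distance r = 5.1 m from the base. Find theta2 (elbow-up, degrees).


cos(theta2) = (r^2 - L1^2 - L2^2) / (2*L1*L2)
cos(theta2) = (26.01 - 43.56 - 12.25) / 46.2
cos(theta2) = -0.645022
theta2 = 130.1673 degrees


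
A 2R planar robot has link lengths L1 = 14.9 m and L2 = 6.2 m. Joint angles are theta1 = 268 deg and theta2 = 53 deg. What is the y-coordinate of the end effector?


Convert angles to radians: theta1 = 4.6775, theta2 = 0.925
y = L1*sin(theta1) + L2*sin(theta1+theta2)
y = -14.8909 + -3.9018
y = -18.7927


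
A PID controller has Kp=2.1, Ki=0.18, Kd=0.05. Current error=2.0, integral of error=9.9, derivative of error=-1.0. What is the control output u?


u = Kp*e + Ki*int(e) + Kd*de/dt
= 2.1*2.0 + 0.18*9.9 + 0.05*(-1.0)
= 4.2 + 1.782 + -0.05
= 5.932


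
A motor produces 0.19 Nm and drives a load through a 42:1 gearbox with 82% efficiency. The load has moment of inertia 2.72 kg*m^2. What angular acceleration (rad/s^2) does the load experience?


tau_out = tau_motor * N * eta
= 0.19 * 42 * 0.82 = 6.5436 Nm
alpha = tau_out / I = 6.5436 / 2.72
= 2.4057 rad/s^2


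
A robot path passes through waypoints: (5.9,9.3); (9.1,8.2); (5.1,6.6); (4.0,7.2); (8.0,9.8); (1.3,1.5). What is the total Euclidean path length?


Segment lengths:
  seg1 = sqrt((3.2)^2 + (-1.1)^2) = 3.3838
  seg2 = sqrt((-4.0)^2 + (-1.6)^2) = 4.3081
  seg3 = sqrt((-1.1)^2 + (0.6)^2) = 1.253
  seg4 = sqrt((4.0)^2 + (2.6)^2) = 4.7707
  seg5 = sqrt((-6.7)^2 + (-8.3)^2) = 10.6668
Total = 24.3824


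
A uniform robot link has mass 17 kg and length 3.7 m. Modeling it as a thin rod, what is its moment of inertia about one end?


I = (1/3) * m * L^2
= (1/3) * 17 * 3.7^2
= 0.333333 * 17 * 13.69
= 77.5767 kg*m^2


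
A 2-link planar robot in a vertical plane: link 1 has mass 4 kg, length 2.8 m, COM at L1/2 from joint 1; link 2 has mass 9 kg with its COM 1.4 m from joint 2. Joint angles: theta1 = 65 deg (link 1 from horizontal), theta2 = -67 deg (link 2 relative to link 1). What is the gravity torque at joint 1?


Horizontal distance from joint 1 to link-1 COM:
  x_c1 = (L1/2)*cos(t1) = 1.4 * 0.4226 = 0.5917 m
Horizontal distance from joint 1 to link-2 COM:
  x_c2 = L1*cos(t1) + Lc2*cos(t1+t2)
       = 2.8*0.4226 + 1.4*0.9994 = 2.5825 m
tau1 = m1*g*x_c1 + m2*g*x_c2
     = 4*9.81*0.5917 + 9*9.81*2.5825
     = 23.217 + 228.007
     = 251.224 Nm


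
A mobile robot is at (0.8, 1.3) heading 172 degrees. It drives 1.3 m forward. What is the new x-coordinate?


x_new = x0 + d*cos(theta)
= 0.8 + 1.3*cos(172)
= 0.8 + -1.2873
= -0.4873


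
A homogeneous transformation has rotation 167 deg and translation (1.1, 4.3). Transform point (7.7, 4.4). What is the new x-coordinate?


x' = cos(theta)*px - sin(theta)*py + tx
= -0.9744*7.7 - 0.225*4.4 + 1.1
= -7.3924


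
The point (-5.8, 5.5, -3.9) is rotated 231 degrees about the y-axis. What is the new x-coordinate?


Rotation about y-axis: x' = x*cos(theta) + z*sin(theta)
= -5.8 * -0.6293 + -3.9 * -0.7771
= 6.6809


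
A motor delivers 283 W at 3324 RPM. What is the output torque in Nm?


omega = 3324 * 2*pi/60 = 348.0885 rad/s
tau = P / omega = 283 / 348.0885
= 0.813 Nm


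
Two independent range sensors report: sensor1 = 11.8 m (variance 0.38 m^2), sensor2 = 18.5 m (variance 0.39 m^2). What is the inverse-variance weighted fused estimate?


w1 = (1/var1) / (1/var1 + 1/var2)
   = 2.6316 / (2.6316 + 2.5641) = 0.5065
w2 = 1 - w1 = 0.4935
fused = w1*s1 + w2*s2 = 5.9766 + 9.1299
= 15.1065 m


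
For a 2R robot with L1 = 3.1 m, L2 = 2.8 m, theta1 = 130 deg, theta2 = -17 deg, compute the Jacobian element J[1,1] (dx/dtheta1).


J[1,1] = -L1*sin(t1) - L2*sin(t1+t2)
= -3.1*sin(130) - 2.8*sin(113)
= -4.9522


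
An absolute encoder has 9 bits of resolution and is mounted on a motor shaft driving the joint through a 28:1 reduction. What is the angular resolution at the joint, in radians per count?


counts = 2^9 = 512
effective counts at joint = 512 * 28 = 14336
resolution = 2*pi / 14336
= 4.3828e-04 rad/count


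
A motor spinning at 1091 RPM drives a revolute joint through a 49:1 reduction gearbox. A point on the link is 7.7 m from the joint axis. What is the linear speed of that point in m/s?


omega_motor = 1091 * 2*pi/60 = 114.2493 rad/s
omega_joint = omega_motor / 49 = 2.3316 rad/s
v = omega_joint * r = 2.3316 * 7.7
= 17.9535 m/s


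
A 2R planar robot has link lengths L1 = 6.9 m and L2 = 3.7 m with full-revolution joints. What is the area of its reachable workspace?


r_max = L1 + L2 = 10.6 m
r_min = |L1 - L2| = 3.2 m
Area = pi*(r_max^2 - r_min^2)
= pi*(112.36 - 10.24)
= pi * 102.12
= 320.8194 m^2


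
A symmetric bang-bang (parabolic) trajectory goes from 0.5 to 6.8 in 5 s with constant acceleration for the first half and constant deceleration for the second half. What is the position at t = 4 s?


Symmetric rest-to-rest: each phase covers (pf-p0)/2 in time T/2. 0.5*a*(T/2)^2 = (pf-p0)/2 => a = 4*(pf-p0)/T^2
a = 4*(6.8-0.5)/5^2 = 1.008
t = 4 is in the deceleration phase (t > T/2).
p = pf - 0.5*a*(T-t)^2 = 6.8 - 0.5*1.008*1^2
= 6.296


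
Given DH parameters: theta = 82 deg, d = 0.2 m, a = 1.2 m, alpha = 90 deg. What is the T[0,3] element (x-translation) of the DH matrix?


T[0,3] = a * cos(theta)
= 1.2 * cos(82 deg)
= 1.2 * 0.1392
= 0.167


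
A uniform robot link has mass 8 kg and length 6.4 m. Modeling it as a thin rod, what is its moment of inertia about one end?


I = (1/3) * m * L^2
= (1/3) * 8 * 6.4^2
= 0.333333 * 8 * 40.96
= 109.2267 kg*m^2


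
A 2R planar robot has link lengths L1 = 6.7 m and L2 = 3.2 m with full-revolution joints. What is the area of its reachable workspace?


r_max = L1 + L2 = 9.9 m
r_min = |L1 - L2| = 3.5 m
Area = pi*(r_max^2 - r_min^2)
= pi*(98.01 - 12.25)
= pi * 85.76
= 269.423 m^2


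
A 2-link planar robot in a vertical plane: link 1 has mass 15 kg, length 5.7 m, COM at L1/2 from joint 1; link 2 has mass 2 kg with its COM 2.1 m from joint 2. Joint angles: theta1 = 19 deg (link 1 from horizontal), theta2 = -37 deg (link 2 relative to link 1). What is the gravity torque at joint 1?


Horizontal distance from joint 1 to link-1 COM:
  x_c1 = (L1/2)*cos(t1) = 2.85 * 0.9455 = 2.6947 m
Horizontal distance from joint 1 to link-2 COM:
  x_c2 = L1*cos(t1) + Lc2*cos(t1+t2)
       = 5.7*0.9455 + 2.1*0.9511 = 7.3867 m
tau1 = m1*g*x_c1 + m2*g*x_c2
     = 15*9.81*2.6947 + 2*9.81*7.3867
     = 396.5292 + 144.9266
     = 541.4558 Nm


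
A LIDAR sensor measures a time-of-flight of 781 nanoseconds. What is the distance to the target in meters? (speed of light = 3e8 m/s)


tof = 781 ns = 7.81e-07 s
dist = c * tof / 2
= 3e8 * 7.81e-07 / 2
= 117.15 m


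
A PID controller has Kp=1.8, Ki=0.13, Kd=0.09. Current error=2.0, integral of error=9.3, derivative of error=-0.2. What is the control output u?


u = Kp*e + Ki*int(e) + Kd*de/dt
= 1.8*2.0 + 0.13*9.3 + 0.09*(-0.2)
= 3.6 + 1.209 + -0.018
= 4.791


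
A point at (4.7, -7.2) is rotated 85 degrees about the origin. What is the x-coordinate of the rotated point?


x' = x*cos(theta) - y*sin(theta)
cos(85 deg) = 0.0872, sin(85 deg) = 0.9962
x' = 4.7 * 0.0872 - -7.2 * 0.9962
= 0.4096 - -7.1726
= 7.5822


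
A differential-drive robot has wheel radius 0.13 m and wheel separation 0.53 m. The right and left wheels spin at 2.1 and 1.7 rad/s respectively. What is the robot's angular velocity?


vR = r*wR = 0.13*2.1 = 0.273 m/s
vL = r*wL = 0.13*1.7 = 0.221 m/s
v = (vR+vL)/2 = 0.247 m/s
omega = (vR-vL)/L = 0.0981 rad/s
angular velocity = 0.0981 rad/s


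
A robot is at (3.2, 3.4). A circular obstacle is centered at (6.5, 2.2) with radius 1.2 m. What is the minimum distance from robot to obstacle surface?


center_dist = sqrt((3.2-6.5)^2 + (3.4-2.2)^2)
= sqrt(10.89 + 1.44)
= 3.5114
min_dist = center_dist - radius = 3.5114 - 1.2 = 2.3114 m


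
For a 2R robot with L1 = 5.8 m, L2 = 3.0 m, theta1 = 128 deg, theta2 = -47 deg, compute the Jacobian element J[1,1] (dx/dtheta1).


J[1,1] = -L1*sin(t1) - L2*sin(t1+t2)
= -5.8*sin(128) - 3.0*sin(81)
= -7.5335


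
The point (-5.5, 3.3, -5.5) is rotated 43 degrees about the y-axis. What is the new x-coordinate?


Rotation about y-axis: x' = x*cos(theta) + z*sin(theta)
= -5.5 * 0.7314 + -5.5 * 0.682
= -7.7734


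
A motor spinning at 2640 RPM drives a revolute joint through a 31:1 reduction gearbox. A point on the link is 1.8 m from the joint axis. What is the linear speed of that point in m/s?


omega_motor = 2640 * 2*pi/60 = 276.4602 rad/s
omega_joint = omega_motor / 31 = 8.9181 rad/s
v = omega_joint * r = 8.9181 * 1.8
= 16.0525 m/s


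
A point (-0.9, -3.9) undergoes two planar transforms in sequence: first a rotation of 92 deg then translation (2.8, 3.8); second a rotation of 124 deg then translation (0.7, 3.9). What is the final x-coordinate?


After transform 1:
x1 = cos(92)*-0.9 - sin(92)*-3.9 + 2.8 = 6.729
y1 = sin(92)*-0.9 + cos(92)*-3.9 + 3.8 = 3.0367
After transform 2:
x2 = cos(124)*6.729 - sin(124)*3.0367 + 0.7
= -5.5803


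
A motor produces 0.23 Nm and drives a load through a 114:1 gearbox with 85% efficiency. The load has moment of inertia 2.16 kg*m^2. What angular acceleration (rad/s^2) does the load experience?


tau_out = tau_motor * N * eta
= 0.23 * 114 * 0.85 = 22.287 Nm
alpha = tau_out / I = 22.287 / 2.16
= 10.3181 rad/s^2


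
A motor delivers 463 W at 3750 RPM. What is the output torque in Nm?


omega = 3750 * 2*pi/60 = 392.6991 rad/s
tau = P / omega = 463 / 392.6991
= 1.179 Nm


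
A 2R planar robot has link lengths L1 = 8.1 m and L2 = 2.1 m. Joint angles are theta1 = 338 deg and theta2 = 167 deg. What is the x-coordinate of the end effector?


Convert angles to radians: theta1 = 5.8992, theta2 = 2.9147
x = L1*cos(theta1) + L2*cos(theta1+theta2)
x = 7.5102 + -1.7202
x = 5.79


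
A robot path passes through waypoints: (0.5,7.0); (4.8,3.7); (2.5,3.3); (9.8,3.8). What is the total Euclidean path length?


Segment lengths:
  seg1 = sqrt((4.3)^2 + (-3.3)^2) = 5.4203
  seg2 = sqrt((-2.3)^2 + (-0.4)^2) = 2.3345
  seg3 = sqrt((7.3)^2 + (0.5)^2) = 7.3171
Total = 15.072


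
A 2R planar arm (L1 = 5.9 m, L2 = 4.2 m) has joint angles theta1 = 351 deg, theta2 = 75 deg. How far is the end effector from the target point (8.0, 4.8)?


End effector via forward kinematics:
x = L1*cos(t1) + L2*cos(t1+t2) = 7.5357
y = L1*sin(t1) + L2*sin(t1+t2) = 2.9139
Distance to target:
d = sqrt((8.0 - 7.5357)^2 + (4.8 - 2.9139)^2)
= sqrt(0.2156 + 3.5573)
= 1.9424 m


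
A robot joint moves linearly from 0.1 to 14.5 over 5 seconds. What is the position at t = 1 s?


s = t/T = 1/5 = 0.2
p(t) = p0 + (pf-p0)*s
= 0.1 + (14.5 - 0.1) * 0.2
= 2.98


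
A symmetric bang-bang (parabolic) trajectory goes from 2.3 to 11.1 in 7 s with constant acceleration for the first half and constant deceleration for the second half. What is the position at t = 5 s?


Symmetric rest-to-rest: each phase covers (pf-p0)/2 in time T/2. 0.5*a*(T/2)^2 = (pf-p0)/2 => a = 4*(pf-p0)/T^2
a = 4*(11.1-2.3)/7^2 = 0.7184
t = 5 is in the deceleration phase (t > T/2).
p = pf - 0.5*a*(T-t)^2 = 11.1 - 0.5*0.7184*2^2
= 9.6633


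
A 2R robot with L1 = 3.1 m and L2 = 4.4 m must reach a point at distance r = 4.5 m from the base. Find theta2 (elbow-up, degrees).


cos(theta2) = (r^2 - L1^2 - L2^2) / (2*L1*L2)
cos(theta2) = (20.25 - 9.61 - 19.36) / 27.28
cos(theta2) = -0.319648
theta2 = 108.6416 degrees


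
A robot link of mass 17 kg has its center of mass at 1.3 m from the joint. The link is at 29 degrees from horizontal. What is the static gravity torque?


tau = m*g*L*cos(angle)
= 17 * 9.81 * 1.3 * cos(29 deg)
= 17 * 9.81 * 1.3 * 0.8746
= 189.6184 Nm


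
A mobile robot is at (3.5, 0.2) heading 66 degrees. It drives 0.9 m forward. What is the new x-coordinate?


x_new = x0 + d*cos(theta)
= 3.5 + 0.9*cos(66)
= 3.5 + 0.3661
= 3.8661


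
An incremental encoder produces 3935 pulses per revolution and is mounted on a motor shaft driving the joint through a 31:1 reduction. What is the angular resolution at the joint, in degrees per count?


counts per rev = 3935
effective counts at joint = 3935 * 31 = 121985
resolution = 360 / 121985
= 0.003 deg/count


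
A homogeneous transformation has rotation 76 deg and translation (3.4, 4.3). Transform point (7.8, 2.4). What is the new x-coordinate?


x' = cos(theta)*px - sin(theta)*py + tx
= 0.2419*7.8 - 0.9703*2.4 + 3.4
= 2.9583


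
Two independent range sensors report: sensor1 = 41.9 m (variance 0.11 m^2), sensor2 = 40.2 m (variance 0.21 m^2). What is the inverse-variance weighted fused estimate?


w1 = (1/var1) / (1/var1 + 1/var2)
   = 9.0909 / (9.0909 + 4.7619) = 0.6563
w2 = 1 - w1 = 0.3437
fused = w1*s1 + w2*s2 = 27.4969 + 13.8187
= 41.3156 m


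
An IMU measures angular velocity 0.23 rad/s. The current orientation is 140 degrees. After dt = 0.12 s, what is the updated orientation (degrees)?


delta_theta = w * dt = 0.23 * 0.12 = 0.0276 rad
= 1.5814 deg
theta_new = 140 + 1.5814 = 141.5814 deg


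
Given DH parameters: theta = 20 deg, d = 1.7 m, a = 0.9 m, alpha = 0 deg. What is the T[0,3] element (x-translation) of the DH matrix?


T[0,3] = a * cos(theta)
= 0.9 * cos(20 deg)
= 0.9 * 0.9397
= 0.8457


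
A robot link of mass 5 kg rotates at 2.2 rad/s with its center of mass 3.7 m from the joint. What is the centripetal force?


F = m * omega^2 * r
= 5 * 2.2^2 * 3.7
= 5 * 4.84 * 3.7
= 89.54 N


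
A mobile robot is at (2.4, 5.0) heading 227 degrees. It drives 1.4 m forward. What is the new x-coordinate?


x_new = x0 + d*cos(theta)
= 2.4 + 1.4*cos(227)
= 2.4 + -0.9548
= 1.4452


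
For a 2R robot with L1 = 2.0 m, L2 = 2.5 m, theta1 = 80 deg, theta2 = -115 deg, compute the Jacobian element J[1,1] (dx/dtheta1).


J[1,1] = -L1*sin(t1) - L2*sin(t1+t2)
= -2.0*sin(80) - 2.5*sin(-35)
= -0.5357


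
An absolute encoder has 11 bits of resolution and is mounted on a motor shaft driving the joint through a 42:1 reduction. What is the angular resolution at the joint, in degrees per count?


counts = 2^11 = 2048
effective counts at joint = 2048 * 42 = 86016
resolution = 360 / 86016
= 0.0042 deg/count


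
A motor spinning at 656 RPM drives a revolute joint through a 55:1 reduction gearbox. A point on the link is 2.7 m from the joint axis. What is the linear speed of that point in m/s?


omega_motor = 656 * 2*pi/60 = 68.6962 rad/s
omega_joint = omega_motor / 55 = 1.249 rad/s
v = omega_joint * r = 1.249 * 2.7
= 3.3724 m/s


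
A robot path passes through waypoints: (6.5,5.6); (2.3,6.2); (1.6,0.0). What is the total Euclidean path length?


Segment lengths:
  seg1 = sqrt((-4.2)^2 + (0.6)^2) = 4.2426
  seg2 = sqrt((-0.7)^2 + (-6.2)^2) = 6.2394
Total = 10.482


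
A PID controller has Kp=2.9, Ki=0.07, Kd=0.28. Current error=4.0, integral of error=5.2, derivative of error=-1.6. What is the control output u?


u = Kp*e + Ki*int(e) + Kd*de/dt
= 2.9*4.0 + 0.07*5.2 + 0.28*(-1.6)
= 11.6 + 0.364 + -0.448
= 11.516


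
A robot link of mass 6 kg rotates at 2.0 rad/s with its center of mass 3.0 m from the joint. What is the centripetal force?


F = m * omega^2 * r
= 6 * 2.0^2 * 3.0
= 6 * 4.0 * 3.0
= 72.0 N


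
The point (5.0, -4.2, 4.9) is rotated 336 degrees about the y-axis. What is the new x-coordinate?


Rotation about y-axis: x' = x*cos(theta) + z*sin(theta)
= 5.0 * 0.9135 + 4.9 * -0.4067
= 2.5747


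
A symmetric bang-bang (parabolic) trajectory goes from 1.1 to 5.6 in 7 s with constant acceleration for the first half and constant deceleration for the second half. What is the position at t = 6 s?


Symmetric rest-to-rest: each phase covers (pf-p0)/2 in time T/2. 0.5*a*(T/2)^2 = (pf-p0)/2 => a = 4*(pf-p0)/T^2
a = 4*(5.6-1.1)/7^2 = 0.3673
t = 6 is in the deceleration phase (t > T/2).
p = pf - 0.5*a*(T-t)^2 = 5.6 - 0.5*0.3673*1^2
= 5.4163


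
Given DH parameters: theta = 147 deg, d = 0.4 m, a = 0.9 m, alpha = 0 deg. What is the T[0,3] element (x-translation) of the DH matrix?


T[0,3] = a * cos(theta)
= 0.9 * cos(147 deg)
= 0.9 * -0.8387
= -0.7548


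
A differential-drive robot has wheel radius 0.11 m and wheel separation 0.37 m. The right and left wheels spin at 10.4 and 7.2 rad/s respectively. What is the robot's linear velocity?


vR = r*wR = 0.11*10.4 = 1.144 m/s
vL = r*wL = 0.11*7.2 = 0.792 m/s
v = (vR+vL)/2 = 0.968 m/s
omega = (vR-vL)/L = 0.9514 rad/s
linear velocity = 0.968 m/s


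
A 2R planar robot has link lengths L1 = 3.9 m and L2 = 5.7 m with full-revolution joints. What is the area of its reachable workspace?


r_max = L1 + L2 = 9.6 m
r_min = |L1 - L2| = 1.8 m
Area = pi*(r_max^2 - r_min^2)
= pi*(92.16 - 3.24)
= pi * 88.92
= 279.3504 m^2


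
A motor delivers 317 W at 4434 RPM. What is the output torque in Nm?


omega = 4434 * 2*pi/60 = 464.3274 rad/s
tau = P / omega = 317 / 464.3274
= 0.6827 Nm


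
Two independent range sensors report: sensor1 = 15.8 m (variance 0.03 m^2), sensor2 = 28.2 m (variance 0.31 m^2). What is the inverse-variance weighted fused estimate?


w1 = (1/var1) / (1/var1 + 1/var2)
   = 33.3333 / (33.3333 + 3.2258) = 0.9118
w2 = 1 - w1 = 0.0882
fused = w1*s1 + w2*s2 = 14.4059 + 2.4882
= 16.8941 m


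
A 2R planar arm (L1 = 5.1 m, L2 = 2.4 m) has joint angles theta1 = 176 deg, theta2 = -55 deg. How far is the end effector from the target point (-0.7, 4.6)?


End effector via forward kinematics:
x = L1*cos(t1) + L2*cos(t1+t2) = -6.3237
y = L1*sin(t1) + L2*sin(t1+t2) = 2.413
Distance to target:
d = sqrt((-0.7 - -6.3237)^2 + (4.6 - 2.413)^2)
= sqrt(31.6256 + 4.7831)
= 6.034 m


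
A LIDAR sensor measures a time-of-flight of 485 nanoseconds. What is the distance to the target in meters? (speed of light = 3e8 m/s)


tof = 485 ns = 4.85e-07 s
dist = c * tof / 2
= 3e8 * 4.85e-07 / 2
= 72.75 m


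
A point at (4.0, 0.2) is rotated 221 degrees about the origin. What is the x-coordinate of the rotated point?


x' = x*cos(theta) - y*sin(theta)
cos(221 deg) = -0.7547, sin(221 deg) = -0.6561
x' = 4.0 * -0.7547 - 0.2 * -0.6561
= -3.0188 - -0.1312
= -2.8876


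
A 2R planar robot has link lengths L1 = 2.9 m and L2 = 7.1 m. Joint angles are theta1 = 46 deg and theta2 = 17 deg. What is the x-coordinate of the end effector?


Convert angles to radians: theta1 = 0.8029, theta2 = 0.2967
x = L1*cos(theta1) + L2*cos(theta1+theta2)
x = 2.0145 + 3.2233
x = 5.2378


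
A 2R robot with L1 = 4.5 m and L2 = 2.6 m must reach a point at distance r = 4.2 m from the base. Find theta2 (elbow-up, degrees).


cos(theta2) = (r^2 - L1^2 - L2^2) / (2*L1*L2)
cos(theta2) = (17.64 - 20.25 - 6.76) / 23.4
cos(theta2) = -0.400427
theta2 = 113.6049 degrees


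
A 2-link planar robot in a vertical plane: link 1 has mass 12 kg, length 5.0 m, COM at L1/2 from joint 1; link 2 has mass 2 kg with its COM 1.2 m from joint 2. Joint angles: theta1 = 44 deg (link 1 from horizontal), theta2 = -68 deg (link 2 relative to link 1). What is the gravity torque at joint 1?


Horizontal distance from joint 1 to link-1 COM:
  x_c1 = (L1/2)*cos(t1) = 2.5 * 0.7193 = 1.7983 m
Horizontal distance from joint 1 to link-2 COM:
  x_c2 = L1*cos(t1) + Lc2*cos(t1+t2)
       = 5.0*0.7193 + 1.2*0.9135 = 4.693 m
tau1 = m1*g*x_c1 + m2*g*x_c2
     = 12*9.81*1.7983 + 2*9.81*4.693
     = 211.7017 + 92.0757
     = 303.7775 Nm


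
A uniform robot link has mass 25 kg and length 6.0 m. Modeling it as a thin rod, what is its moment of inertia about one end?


I = (1/3) * m * L^2
= (1/3) * 25 * 6.0^2
= 0.333333 * 25 * 36.0
= 300.0 kg*m^2


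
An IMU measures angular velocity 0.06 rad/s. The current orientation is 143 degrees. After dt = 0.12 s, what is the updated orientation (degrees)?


delta_theta = w * dt = 0.06 * 0.12 = 0.0072 rad
= 0.4125 deg
theta_new = 143 + 0.4125 = 143.4125 deg


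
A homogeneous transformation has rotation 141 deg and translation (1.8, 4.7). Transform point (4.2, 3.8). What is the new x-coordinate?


x' = cos(theta)*px - sin(theta)*py + tx
= -0.7771*4.2 - 0.6293*3.8 + 1.8
= -3.8554


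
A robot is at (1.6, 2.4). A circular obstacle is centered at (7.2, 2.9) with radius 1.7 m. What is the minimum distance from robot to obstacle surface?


center_dist = sqrt((1.6-7.2)^2 + (2.4-2.9)^2)
= sqrt(31.36 + 0.25)
= 5.6223
min_dist = center_dist - radius = 5.6223 - 1.7 = 3.9223 m


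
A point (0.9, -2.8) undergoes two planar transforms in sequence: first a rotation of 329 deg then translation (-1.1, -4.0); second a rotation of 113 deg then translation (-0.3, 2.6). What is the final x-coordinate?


After transform 1:
x1 = cos(329)*0.9 - sin(329)*-2.8 + -1.1 = -1.7707
y1 = sin(329)*0.9 + cos(329)*-2.8 + -4.0 = -6.8636
After transform 2:
x2 = cos(113)*-1.7707 - sin(113)*-6.8636 + -0.3
= 6.7098


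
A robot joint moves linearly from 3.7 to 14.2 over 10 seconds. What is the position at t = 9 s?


s = t/T = 9/10 = 0.9
p(t) = p0 + (pf-p0)*s
= 3.7 + (14.2 - 3.7) * 0.9
= 13.15


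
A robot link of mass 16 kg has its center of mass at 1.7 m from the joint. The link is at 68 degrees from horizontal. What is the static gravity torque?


tau = m*g*L*cos(angle)
= 16 * 9.81 * 1.7 * cos(68 deg)
= 16 * 9.81 * 1.7 * 0.3746
= 99.957 Nm


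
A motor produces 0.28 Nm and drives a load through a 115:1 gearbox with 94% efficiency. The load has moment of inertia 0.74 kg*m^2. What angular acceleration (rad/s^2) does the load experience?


tau_out = tau_motor * N * eta
= 0.28 * 115 * 0.94 = 30.268 Nm
alpha = tau_out / I = 30.268 / 0.74
= 40.9027 rad/s^2


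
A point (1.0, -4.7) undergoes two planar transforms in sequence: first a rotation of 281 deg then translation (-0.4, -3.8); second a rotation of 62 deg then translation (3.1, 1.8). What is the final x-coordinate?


After transform 1:
x1 = cos(281)*1.0 - sin(281)*-4.7 + -0.4 = -4.8228
y1 = sin(281)*1.0 + cos(281)*-4.7 + -3.8 = -5.6784
After transform 2:
x2 = cos(62)*-4.8228 - sin(62)*-5.6784 + 3.1
= 5.8496


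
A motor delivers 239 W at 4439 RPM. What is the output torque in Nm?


omega = 4439 * 2*pi/60 = 464.851 rad/s
tau = P / omega = 239 / 464.851
= 0.5141 Nm


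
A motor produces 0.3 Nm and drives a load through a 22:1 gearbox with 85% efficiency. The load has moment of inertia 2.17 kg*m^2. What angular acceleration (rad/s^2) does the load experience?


tau_out = tau_motor * N * eta
= 0.3 * 22 * 0.85 = 5.61 Nm
alpha = tau_out / I = 5.61 / 2.17
= 2.5853 rad/s^2


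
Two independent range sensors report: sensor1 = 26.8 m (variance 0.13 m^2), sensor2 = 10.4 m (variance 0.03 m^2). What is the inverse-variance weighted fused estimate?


w1 = (1/var1) / (1/var1 + 1/var2)
   = 7.6923 / (7.6923 + 33.3333) = 0.1875
w2 = 1 - w1 = 0.8125
fused = w1*s1 + w2*s2 = 5.025 + 8.45
= 13.475 m


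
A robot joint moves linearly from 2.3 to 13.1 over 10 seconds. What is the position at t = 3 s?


s = t/T = 3/10 = 0.3
p(t) = p0 + (pf-p0)*s
= 2.3 + (13.1 - 2.3) * 0.3
= 5.54


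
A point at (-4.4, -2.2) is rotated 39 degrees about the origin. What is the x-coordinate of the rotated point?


x' = x*cos(theta) - y*sin(theta)
cos(39 deg) = 0.7771, sin(39 deg) = 0.6293
x' = -4.4 * 0.7771 - -2.2 * 0.6293
= -3.4194 - -1.3845
= -2.0349


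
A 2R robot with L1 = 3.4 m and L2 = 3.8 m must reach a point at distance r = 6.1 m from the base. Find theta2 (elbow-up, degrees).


cos(theta2) = (r^2 - L1^2 - L2^2) / (2*L1*L2)
cos(theta2) = (37.21 - 11.56 - 14.44) / 25.84
cos(theta2) = 0.433824
theta2 = 64.2895 degrees


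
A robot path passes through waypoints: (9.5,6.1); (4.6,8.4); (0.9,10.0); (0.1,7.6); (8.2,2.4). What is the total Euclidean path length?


Segment lengths:
  seg1 = sqrt((-4.9)^2 + (2.3)^2) = 5.4129
  seg2 = sqrt((-3.7)^2 + (1.6)^2) = 4.0311
  seg3 = sqrt((-0.8)^2 + (-2.4)^2) = 2.5298
  seg4 = sqrt((8.1)^2 + (-5.2)^2) = 9.6255
Total = 21.5994


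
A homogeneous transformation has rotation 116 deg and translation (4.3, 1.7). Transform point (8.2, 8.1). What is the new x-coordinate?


x' = cos(theta)*px - sin(theta)*py + tx
= -0.4384*8.2 - 0.8988*8.1 + 4.3
= -6.5749


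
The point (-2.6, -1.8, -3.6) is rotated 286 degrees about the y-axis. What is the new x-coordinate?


Rotation about y-axis: x' = x*cos(theta) + z*sin(theta)
= -2.6 * 0.2756 + -3.6 * -0.9613
= 2.7439


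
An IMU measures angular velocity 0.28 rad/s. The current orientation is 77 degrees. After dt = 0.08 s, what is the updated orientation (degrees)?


delta_theta = w * dt = 0.28 * 0.08 = 0.0224 rad
= 1.2834 deg
theta_new = 77 + 1.2834 = 78.2834 deg


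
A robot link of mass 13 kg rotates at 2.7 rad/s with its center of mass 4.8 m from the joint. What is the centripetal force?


F = m * omega^2 * r
= 13 * 2.7^2 * 4.8
= 13 * 7.29 * 4.8
= 454.896 N


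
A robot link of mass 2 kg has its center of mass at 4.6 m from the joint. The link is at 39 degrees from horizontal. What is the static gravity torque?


tau = m*g*L*cos(angle)
= 2 * 9.81 * 4.6 * cos(39 deg)
= 2 * 9.81 * 4.6 * 0.7771
= 70.139 Nm


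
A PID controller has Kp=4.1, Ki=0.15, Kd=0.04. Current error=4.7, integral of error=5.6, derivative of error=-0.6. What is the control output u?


u = Kp*e + Ki*int(e) + Kd*de/dt
= 4.1*4.7 + 0.15*5.6 + 0.04*(-0.6)
= 19.27 + 0.84 + -0.024
= 20.086


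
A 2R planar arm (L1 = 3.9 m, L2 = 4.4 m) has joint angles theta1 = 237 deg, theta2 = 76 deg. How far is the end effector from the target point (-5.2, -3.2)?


End effector via forward kinematics:
x = L1*cos(t1) + L2*cos(t1+t2) = 0.8767
y = L1*sin(t1) + L2*sin(t1+t2) = -6.4888
Distance to target:
d = sqrt((-5.2 - 0.8767)^2 + (-3.2 - -6.4888)^2)
= sqrt(36.9263 + 10.816)
= 6.9096 m


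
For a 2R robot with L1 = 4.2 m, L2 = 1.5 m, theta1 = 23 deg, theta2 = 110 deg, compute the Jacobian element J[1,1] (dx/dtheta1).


J[1,1] = -L1*sin(t1) - L2*sin(t1+t2)
= -4.2*sin(23) - 1.5*sin(133)
= -2.7381


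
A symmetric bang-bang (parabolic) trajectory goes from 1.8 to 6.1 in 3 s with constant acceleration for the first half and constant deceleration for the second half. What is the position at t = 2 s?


Symmetric rest-to-rest: each phase covers (pf-p0)/2 in time T/2. 0.5*a*(T/2)^2 = (pf-p0)/2 => a = 4*(pf-p0)/T^2
a = 4*(6.1-1.8)/3^2 = 1.9111
t = 2 is in the deceleration phase (t > T/2).
p = pf - 0.5*a*(T-t)^2 = 6.1 - 0.5*1.9111*1^2
= 5.1444
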